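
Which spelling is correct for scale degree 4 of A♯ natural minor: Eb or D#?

D#

Each scale degree takes a distinct letter name. Degree 4 of a scale on A must use the letter D.
D# and Eb are enharmonically the same pitch, but only D# uses the letter D, so it is the correct spelling here.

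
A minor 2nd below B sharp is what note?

A##

B down a major second is A, so the target letter is A.
From B#, a minor second is 1 semitone down: A##.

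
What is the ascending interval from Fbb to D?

The letter names run F→D, a span of 5 letter steps, so the interval is some kind of sixth.
Fbb to D is 11 semitones. A major sixth is 9, so 11 makes it doubly augmented.

doubly augmented sixth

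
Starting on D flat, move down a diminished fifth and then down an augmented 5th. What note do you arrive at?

Cb

A diminished fifth down from Db is G (letter G, 6 semitones down).
An augmented fifth down from G is Cb (letter C, 8 semitones down).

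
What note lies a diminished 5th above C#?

A fifth above C lands on the letter G.
A diminished fifth spans 6 semitones, so C# moves to pitch class 7. On the letter G that is G.

G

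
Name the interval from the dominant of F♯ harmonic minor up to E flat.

diminished third

The dominant of F# harmonic minor is C#.
C# up to Eb: letters C→E make it a third; 2 semitones makes it diminished.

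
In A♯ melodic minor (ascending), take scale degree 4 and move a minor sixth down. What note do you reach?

F##

Scale degree 4 of A# melodic minor (ascending) is D#.
A minor sixth (8 semitones) below D# lands on the letter F, giving F##.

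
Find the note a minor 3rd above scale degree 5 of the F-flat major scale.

Scale degree 5 of Fb major is Cb.
A minor third (3 semitones) above Cb lands on the letter E, giving Ebb.

Ebb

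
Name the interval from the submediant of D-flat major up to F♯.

The submediant of Db major is Bb.
Bb up to F#: letters B→F make it a fifth; 8 semitones makes it augmented.

augmented fifth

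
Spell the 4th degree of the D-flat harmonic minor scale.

The Db harmonic minor scale runs Db Eb Fb Gb Ab Bbb C.
Degree 4 is Gb.

Gb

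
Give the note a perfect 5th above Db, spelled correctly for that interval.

A fifth above D lands on the letter A.
A perfect fifth spans 7 semitones, so Db moves to pitch class 8. On the letter A that is Ab.

Ab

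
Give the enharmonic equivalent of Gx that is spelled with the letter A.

Plain A sits at the same pitch as G##, so on the letter A the same pitch needs a natural: A.

A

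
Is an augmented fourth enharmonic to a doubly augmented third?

An augmented fourth spans 6 semitones; a doubly augmented third spans 6.
They are enharmonically equivalent.

Yes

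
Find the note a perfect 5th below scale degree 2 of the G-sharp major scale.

Scale degree 2 of G# major is A#.
A perfect fifth (7 semitones) below A# lands on the letter D, giving D#.

D#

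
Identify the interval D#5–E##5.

augmented second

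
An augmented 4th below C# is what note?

G

C down a perfect fourth is G, so the target letter is G.
From C#, an augmented fourth is 6 semitones down: G.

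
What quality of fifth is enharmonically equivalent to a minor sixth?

A minor sixth spans 8 semitones.
A fifth spanning 8 semitones is augmented (the perfect fifth is 7).

augmented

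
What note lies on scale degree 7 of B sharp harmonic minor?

The B# harmonic minor scale runs B# C## D# E# F## G# A##.
Degree 7 is A##.

A##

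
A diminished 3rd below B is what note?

G##

B down a major third is G, so the target letter is G.
From B, a diminished third is 2 semitones down: G##.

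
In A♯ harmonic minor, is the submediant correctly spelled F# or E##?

Each scale degree takes a distinct letter name. Degree 6 of a scale on A must use the letter F.
F# and E## are enharmonically the same pitch, but only F# uses the letter F, so it is the correct spelling here.

F#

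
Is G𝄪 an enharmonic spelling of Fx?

G## is pitch class 9; F## is pitch class 7.
The pitch classes differ (9 vs. 7), so they are not enharmonic equivalents.

No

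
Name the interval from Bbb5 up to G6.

augmented sixth

The letter names run B→G, a span of 5 letter steps, so the interval is some kind of sixth.
Bbb to G is 10 semitones. A major sixth is 9, so 10 makes it augmented.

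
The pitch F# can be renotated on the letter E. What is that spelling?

Plain E sits 2 semitones below F#, so on the letter E the same pitch needs a double sharp: E##.

E##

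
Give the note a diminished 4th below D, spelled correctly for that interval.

A#

D down a perfect fourth is A, so the target letter is A.
From D, a diminished fourth is 4 semitones down: A#.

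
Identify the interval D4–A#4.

augmented fifth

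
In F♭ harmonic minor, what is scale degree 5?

Cb

The Fb harmonic minor scale runs Fb Gb Abb Bbb Cb Dbb Eb.
Degree 5 is Cb.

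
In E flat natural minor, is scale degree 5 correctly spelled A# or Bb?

Bb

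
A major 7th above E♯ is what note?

E up a major seventh is D#, so the target letter is D.
From E#, a major seventh is 11 semitones up: D##.

D##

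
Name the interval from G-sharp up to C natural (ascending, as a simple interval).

Counting letters G–A–B–C gives a fourth.
G#→C = 4 semitones, 1 narrower than the perfect fourth (5), so diminished.

diminished fourth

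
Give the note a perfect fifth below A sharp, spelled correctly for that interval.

D#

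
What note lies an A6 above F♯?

D##

F up a major sixth is D, so the target letter is D.
From F#, an augmented sixth is 10 semitones up: D##.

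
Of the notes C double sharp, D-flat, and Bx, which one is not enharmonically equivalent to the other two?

C##

In 12-tone equal temperament, enharmonic equivalents share a pitch class. C## is pitch class 2; Db is pitch class 1; B## is pitch class 1.
Db and B## share pitch class 1, while C## is pitch class 2.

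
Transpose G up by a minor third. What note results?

Bb

A third above G lands on the letter B.
A minor third spans 3 semitones, so G moves to pitch class 10. On the letter B that is Bb.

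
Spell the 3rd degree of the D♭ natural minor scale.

Fb

The Db natural minor scale runs Db Eb Fb Gb Ab Bbb Cb.
Degree 3 is Fb.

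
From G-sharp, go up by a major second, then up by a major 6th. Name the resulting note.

F##

A major second up from G# is A# (letter A, 2 semitones up).
A major sixth up from A# is F## (letter F, 9 semitones up).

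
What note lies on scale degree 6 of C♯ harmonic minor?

Degree 6 takes the letter 5 steps above C, which is A.
In harmonic minor, degree 6 sits 8 semitones above the tonic. C# + 8 semitones is pitch class 9, spelled on A as A.

A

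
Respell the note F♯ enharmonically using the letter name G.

Gb

F# is pitch class 6. The letter G alone is pitch class 7.
To reach pitch class 6 from G requires an offset of -1 semitone, i.e. flat: Gb.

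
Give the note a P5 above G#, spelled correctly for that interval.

D#

A fifth above G lands on the letter D.
A perfect fifth spans 7 semitones, so G# moves to pitch class 3. On the letter D that is D#.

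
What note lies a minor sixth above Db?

A sixth above D lands on the letter B.
A minor sixth spans 8 semitones, so Db moves to pitch class 9. On the letter B that is Bbb.

Bbb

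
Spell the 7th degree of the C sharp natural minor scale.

B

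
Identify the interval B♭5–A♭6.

minor seventh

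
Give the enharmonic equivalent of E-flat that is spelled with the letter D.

Plain D sits 1 semitone below Eb, so on the letter D the same pitch needs a sharp: D#.

D#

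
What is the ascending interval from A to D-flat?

diminished fourth

The letter names run A→D, a span of 3 letter steps, so the interval is some kind of fourth.
A to Db is 4 semitones. A perfect fourth is 5, so 4 makes it diminished.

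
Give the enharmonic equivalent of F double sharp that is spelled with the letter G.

F## is pitch class 7. The letter G alone is pitch class 7.
Pitch class 7 on G needs no accidental: G.

G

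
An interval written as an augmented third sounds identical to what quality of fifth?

An augmented third spans 5 semitones.
A fifth spanning 5 semitones is doubly diminished (the perfect fifth is 7).

doubly diminished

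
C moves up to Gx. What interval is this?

doubly augmented fifth

The letter names run C→G, a span of 4 letter steps, so the interval is some kind of fifth.
C to G## is 9 semitones. A perfect fifth is 7, so 9 makes it doubly augmented.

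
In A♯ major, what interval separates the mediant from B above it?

The mediant of A# major is C##.
C## up to B: letters C→B make it a seventh; 9 semitones makes it diminished.

diminished seventh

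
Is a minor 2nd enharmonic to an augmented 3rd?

A minor second spans 1 semitone; an augmented third spans 5.
The spans differ, so they are not enharmonic equivalents.

No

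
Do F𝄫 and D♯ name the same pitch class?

Fbb = pitch class 3 and D# = pitch class 3 — the same pitch class, so they are enharmonic equivalents.

Yes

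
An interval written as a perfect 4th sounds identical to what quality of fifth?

doubly diminished

A perfect fourth spans 5 semitones.
A fifth spanning 5 semitones is doubly diminished (the perfect fifth is 7).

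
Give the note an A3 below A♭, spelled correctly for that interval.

Fbb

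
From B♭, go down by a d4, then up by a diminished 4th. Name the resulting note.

A diminished fourth down from Bb is F# (letter F, 4 semitones down).
A diminished fourth up from F# is Bb (letter B, 4 semitones up).

Bb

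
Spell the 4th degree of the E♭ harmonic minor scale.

Ab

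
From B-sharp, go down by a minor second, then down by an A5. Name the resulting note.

A minor second down from B# is A## (letter A, 1 semitone down).
An augmented fifth down from A## is D# (letter D, 8 semitones down).

D#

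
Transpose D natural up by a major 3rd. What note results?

A third above D lands on the letter F.
A major third spans 4 semitones, so D moves to pitch class 6. On the letter F that is F#.

F#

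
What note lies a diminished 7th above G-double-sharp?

G up a major seventh is F#, so the target letter is F.
From G##, a diminished seventh is 9 semitones up: F#.

F#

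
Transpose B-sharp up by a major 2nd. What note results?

C##

A second above B lands on the letter C.
A major second spans 2 semitones, so B# moves to pitch class 2. On the letter C that is C##.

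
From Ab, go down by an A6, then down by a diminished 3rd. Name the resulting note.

An augmented sixth down from Ab is Cbb (letter C, 10 semitones down).
A diminished third down from Cbb is Ab (letter A, 2 semitones down).

Ab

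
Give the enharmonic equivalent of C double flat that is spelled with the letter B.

Cbb is pitch class 10. The letter B alone is pitch class 11.
To reach pitch class 10 from B requires an offset of -1 semitone, i.e. flat: Bb.

Bb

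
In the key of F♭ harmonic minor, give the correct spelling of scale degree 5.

Cb

Degree 5 takes the letter 4 steps above F, which is C.
In harmonic minor, degree 5 sits 7 semitones above the tonic. Fb + 7 semitones is pitch class 11, spelled on C as Cb.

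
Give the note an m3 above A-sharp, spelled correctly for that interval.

A up a major third is C#, so the target letter is C.
From A#, a minor third is 3 semitones up: C#.

C#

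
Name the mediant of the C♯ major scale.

The C# major scale runs C# D# E# F# G# A# B#.
Degree 3 is E#.

E#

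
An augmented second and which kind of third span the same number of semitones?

minor

An augmented second spans 3 semitones.
A third spanning 3 semitones is minor (the major third is 4).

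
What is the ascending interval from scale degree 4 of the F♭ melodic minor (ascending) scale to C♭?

major second

Scale degree 4 of Fb melodic minor (ascending) is Bbb.
Bbb up to Cb: letters B→C make it a second; 2 semitones makes it major.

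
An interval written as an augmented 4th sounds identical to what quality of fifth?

An augmented fourth spans 6 semitones.
A fifth spanning 6 semitones is diminished (the perfect fifth is 7).

diminished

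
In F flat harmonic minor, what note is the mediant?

Degree 3 takes the letter 2 steps above F, which is A.
In harmonic minor, degree 3 sits 3 semitones above the tonic. Fb + 3 semitones is pitch class 7, spelled on A as Abb.

Abb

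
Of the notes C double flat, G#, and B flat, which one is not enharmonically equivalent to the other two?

G#

In 12-tone equal temperament, enharmonic equivalents share a pitch class. Cbb is pitch class 10; G# is pitch class 8; Bb is pitch class 10.
Cbb and Bb share pitch class 10, while G# is pitch class 8.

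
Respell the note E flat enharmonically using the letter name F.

Fbb

Plain F sits 2 semitones above Eb, so on the letter F the same pitch needs a double flat: Fbb.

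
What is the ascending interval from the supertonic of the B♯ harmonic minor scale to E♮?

The supertonic of B# harmonic minor is C##.
C## up to E: letters C→E make it a third; 2 semitones makes it diminished.

diminished third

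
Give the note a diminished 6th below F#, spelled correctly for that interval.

A sixth below F lands on the letter A.
A diminished sixth spans 7 semitones, so F# moves to pitch class 11. On the letter A that is A##.

A##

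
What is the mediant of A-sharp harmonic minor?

The A# harmonic minor scale runs A# B# C# D# E# F# G##.
Degree 3 is C#.

C#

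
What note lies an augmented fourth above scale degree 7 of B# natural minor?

D##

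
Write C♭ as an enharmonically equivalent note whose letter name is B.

B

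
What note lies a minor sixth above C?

Ab

C up a major sixth is A, so the target letter is A.
From C, a minor sixth is 8 semitones up: Ab.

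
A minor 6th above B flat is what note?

Gb

A sixth above B lands on the letter G.
A minor sixth spans 8 semitones, so Bb moves to pitch class 6. On the letter G that is Gb.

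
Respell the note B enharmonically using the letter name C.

Plain C sits 1 semitone above B, so on the letter C the same pitch needs a flat: Cb.

Cb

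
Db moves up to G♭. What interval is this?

Counting letters D–E–F–G gives a fourth.
Db→Gb = 5 semitones, exactly the perfect fourth.

perfect fourth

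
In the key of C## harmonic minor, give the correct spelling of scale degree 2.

The C## harmonic minor scale runs C## D## E# F## G## A# B##.
Degree 2 is D##.

D##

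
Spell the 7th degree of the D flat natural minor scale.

The Db natural minor scale runs Db Eb Fb Gb Ab Bbb Cb.
Degree 7 is Cb.

Cb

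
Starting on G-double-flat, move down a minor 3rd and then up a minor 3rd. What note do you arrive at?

A minor third down from Gbb is Ebb (letter E, 3 semitones down).
A minor third up from Ebb is Gbb (letter G, 3 semitones up).

Gbb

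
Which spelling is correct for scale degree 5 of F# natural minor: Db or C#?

Each scale degree takes a distinct letter name. Degree 5 of a scale on F must use the letter C.
C# and Db are enharmonically the same pitch, but only C# uses the letter C, so it is the correct spelling here.

C#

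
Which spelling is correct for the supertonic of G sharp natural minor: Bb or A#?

Each scale degree takes a distinct letter name. Degree 2 of a scale on G must use the letter A.
A# and Bb are enharmonically the same pitch, but only A# uses the letter A, so it is the correct spelling here.

A#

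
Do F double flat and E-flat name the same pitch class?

Yes

Fbb = pitch class 3 and Eb = pitch class 3 — the same pitch class, so they are enharmonic equivalents.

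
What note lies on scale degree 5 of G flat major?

Db

Degree 5 takes the letter 4 steps above G, which is D.
In major, degree 5 sits 7 semitones above the tonic. Gb + 7 semitones is pitch class 1, spelled on D as Db.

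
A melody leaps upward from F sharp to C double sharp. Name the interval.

The letter names run F→C, a span of 4 letter steps, so the interval is some kind of fifth.
F# to C## is 8 semitones. A perfect fifth is 7, so 8 makes it augmented.

augmented fifth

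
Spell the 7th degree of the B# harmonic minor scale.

A##

Degree 7 takes the letter 6 steps above B, which is A.
In harmonic minor, degree 7 sits 11 semitones above the tonic. B# + 11 semitones is pitch class 11, spelled on A as A##.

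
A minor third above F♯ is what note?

A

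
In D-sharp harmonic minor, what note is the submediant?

The D# harmonic minor scale runs D# E# F# G# A# B C##.
Degree 6 is B.

B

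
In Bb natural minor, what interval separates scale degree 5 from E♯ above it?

augmented seventh

Scale degree 5 of Bb natural minor is F.
F up to E#: letters F→E make it a seventh; 12 semitones makes it augmented.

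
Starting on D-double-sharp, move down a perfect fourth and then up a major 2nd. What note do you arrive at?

A perfect fourth down from D## is A## (letter A, 5 semitones down).
A major second up from A## is B## (letter B, 2 semitones up).

B##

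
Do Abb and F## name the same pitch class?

Abb is pitch class 7; F## is pitch class 7.
All spellings map to pitch class 7, so they are enharmonically equivalent.

Yes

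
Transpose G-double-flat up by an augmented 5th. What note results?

A fifth above G lands on the letter D.
An augmented fifth spans 8 semitones, so Gbb moves to pitch class 1. On the letter D that is Db.

Db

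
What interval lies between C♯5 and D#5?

The letter names run C→D, a span of 1 letter step, so the interval is some kind of second.
C# to D# is 2 semitones. A major second is 2, so 2 makes it major.

major second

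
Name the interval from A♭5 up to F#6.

Counting letters A–B–C–D–E–F gives a sixth.
Ab→F# = 10 semitones, 1 wider than the major sixth (9), so augmented.

augmented sixth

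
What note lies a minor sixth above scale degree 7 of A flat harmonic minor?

Scale degree 7 of Ab harmonic minor is G.
A minor sixth (8 semitones) above G lands on the letter E, giving Eb.

Eb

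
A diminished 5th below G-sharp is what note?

C##

A fifth below G lands on the letter C.
A diminished fifth spans 6 semitones, so G# moves to pitch class 2. On the letter C that is C##.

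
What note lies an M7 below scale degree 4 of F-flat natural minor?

Scale degree 4 of Fb natural minor is Bbb.
A major seventh (11 semitones) below Bbb lands on the letter C, giving Cbb.

Cbb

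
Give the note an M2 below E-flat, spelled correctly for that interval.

Db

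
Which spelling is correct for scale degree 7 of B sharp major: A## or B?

A##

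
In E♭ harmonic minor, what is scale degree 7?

Degree 7 takes the letter 6 steps above E, which is D.
In harmonic minor, degree 7 sits 11 semitones above the tonic. Eb + 11 semitones is pitch class 2, spelled on D as D.

D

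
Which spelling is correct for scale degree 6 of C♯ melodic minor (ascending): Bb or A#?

Each scale degree takes a distinct letter name. Degree 6 of a scale on C must use the letter A.
A# and Bb are enharmonically the same pitch, but only A# uses the letter A, so it is the correct spelling here.

A#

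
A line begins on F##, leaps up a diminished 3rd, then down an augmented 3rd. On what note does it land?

A diminished third up from F## is A (letter A, 2 semitones up).
An augmented third down from A is Fb (letter F, 5 semitones down).

Fb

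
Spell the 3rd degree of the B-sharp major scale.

Degree 3 takes the letter 2 steps above B, which is D.
In major, degree 3 sits 4 semitones above the tonic. B# + 4 semitones is pitch class 4, spelled on D as D##.

D##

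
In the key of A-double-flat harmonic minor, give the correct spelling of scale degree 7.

Gb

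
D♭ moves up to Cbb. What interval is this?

The letter names run D→C, a span of 6 letter steps, so the interval is some kind of seventh.
Db to Cbb is 9 semitones. A major seventh is 11, so 9 makes it diminished.

diminished seventh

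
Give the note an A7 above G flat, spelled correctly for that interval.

F#

A seventh above G lands on the letter F.
An augmented seventh spans 12 semitones, so Gb moves to pitch class 6. On the letter F that is F#.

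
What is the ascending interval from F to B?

The letter names run F→B, a span of 3 letter steps, so the interval is some kind of fourth.
F to B is 6 semitones. A perfect fourth is 5, so 6 makes it augmented.

augmented fourth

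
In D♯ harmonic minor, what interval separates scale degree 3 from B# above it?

augmented fourth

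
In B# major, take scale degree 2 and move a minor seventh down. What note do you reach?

Scale degree 2 of B# major is C##.
A minor seventh (10 semitones) below C## lands on the letter D, giving D##.

D##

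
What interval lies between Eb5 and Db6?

minor seventh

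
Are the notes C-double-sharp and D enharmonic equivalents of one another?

Yes

C## is pitch class 2; D is pitch class 2.
All spellings map to pitch class 2, so they are enharmonically equivalent.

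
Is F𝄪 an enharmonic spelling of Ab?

F## is pitch class 7; Ab is pitch class 8.
The pitch classes differ (7 vs. 8), so they are not enharmonic equivalents.

No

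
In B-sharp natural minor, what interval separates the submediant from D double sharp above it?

The submediant of B# natural minor is G#.
G# up to D##: letters G→D make it a fifth; 8 semitones makes it augmented.

augmented fifth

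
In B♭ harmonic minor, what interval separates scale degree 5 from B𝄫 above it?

diminished fourth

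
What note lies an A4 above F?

A fourth above F lands on the letter B.
An augmented fourth spans 6 semitones, so F moves to pitch class 11. On the letter B that is B.

B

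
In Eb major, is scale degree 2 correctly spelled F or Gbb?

F

Each scale degree takes a distinct letter name. Degree 2 of a scale on E must use the letter F.
F and Gbb are enharmonically the same pitch, but only F uses the letter F, so it is the correct spelling here.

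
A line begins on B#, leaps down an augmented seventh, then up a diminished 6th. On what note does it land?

An augmented seventh down from B# is C (letter C, 12 semitones down).
A diminished sixth up from C is Abb (letter A, 7 semitones up).

Abb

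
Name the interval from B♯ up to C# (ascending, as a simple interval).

Counting letters B–C gives a second.
B#→C# = 1 semitone, 1 narrower than the major second (2), so minor.

minor second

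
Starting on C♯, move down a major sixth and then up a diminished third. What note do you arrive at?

Gb

A major sixth down from C# is E (letter E, 9 semitones down).
A diminished third up from E is Gb (letter G, 2 semitones up).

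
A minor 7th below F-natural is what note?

A seventh below F lands on the letter G.
A minor seventh spans 10 semitones, so F moves to pitch class 7. On the letter G that is G.

G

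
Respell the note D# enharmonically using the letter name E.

Plain E sits 1 semitone above D#, so on the letter E the same pitch needs a flat: Eb.

Eb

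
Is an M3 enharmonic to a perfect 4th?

A major third spans 4 semitones; a perfect fourth spans 5.
The spans differ, so they are not enharmonic equivalents.

No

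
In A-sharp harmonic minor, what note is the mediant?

C#

The A# harmonic minor scale runs A# B# C# D# E# F# G##.
Degree 3 is C#.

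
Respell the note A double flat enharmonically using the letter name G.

Abb is pitch class 7. The letter G alone is pitch class 7.
Pitch class 7 on G needs no accidental: G.

G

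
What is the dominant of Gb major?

Degree 5 takes the letter 4 steps above G, which is D.
In major, degree 5 sits 7 semitones above the tonic. Gb + 7 semitones is pitch class 1, spelled on D as Db.

Db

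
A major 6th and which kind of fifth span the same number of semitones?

doubly augmented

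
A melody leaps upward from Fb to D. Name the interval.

augmented sixth

Counting letters F–G–A–B–C–D gives a sixth.
Fb→D = 10 semitones, 1 wider than the major sixth (9), so augmented.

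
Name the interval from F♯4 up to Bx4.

doubly augmented fourth

The letter names run F→B, a span of 3 letter steps, so the interval is some kind of fourth.
F# to B## is 7 semitones. A perfect fourth is 5, so 7 makes it doubly augmented.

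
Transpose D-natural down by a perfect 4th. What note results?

D down a perfect fourth is A, so the target letter is A.
From D, a perfect fourth is 5 semitones down: A.

A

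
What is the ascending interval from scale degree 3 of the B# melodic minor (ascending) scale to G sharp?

perfect fourth

Scale degree 3 of B# melodic minor (ascending) is D#.
D# up to G#: letters D→G make it a fourth; 5 semitones makes it perfect.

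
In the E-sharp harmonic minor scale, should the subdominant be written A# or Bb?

Each scale degree takes a distinct letter name. Degree 4 of a scale on E must use the letter A.
A# and Bb are enharmonically the same pitch, but only A# uses the letter A, so it is the correct spelling here.

A#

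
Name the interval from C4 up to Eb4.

The letter names run C→E, a span of 2 letter steps, so the interval is some kind of third.
C to Eb is 3 semitones. A major third is 4, so 3 makes it minor.

minor third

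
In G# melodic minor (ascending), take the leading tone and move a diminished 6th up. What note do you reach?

D

The leading tone of G# melodic minor (ascending) is F##.
A diminished sixth (7 semitones) above F## lands on the letter D, giving D.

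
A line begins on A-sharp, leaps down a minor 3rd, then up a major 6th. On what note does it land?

D##

A minor third down from A# is F## (letter F, 3 semitones down).
A major sixth up from F## is D## (letter D, 9 semitones up).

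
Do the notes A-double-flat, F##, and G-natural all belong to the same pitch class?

Yes

Abb = pitch class 7 and F## = pitch class 7 and G = pitch class 7 — the same pitch class, so they are enharmonic equivalents.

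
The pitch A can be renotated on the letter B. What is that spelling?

Bbb

A is pitch class 9. The letter B alone is pitch class 11.
To reach pitch class 9 from B requires an offset of -2 semitones, i.e. double flat: Bbb.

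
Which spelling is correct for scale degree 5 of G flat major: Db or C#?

Db

Each scale degree takes a distinct letter name. Degree 5 of a scale on G must use the letter D.
Db and C# are enharmonically the same pitch, but only Db uses the letter D, so it is the correct spelling here.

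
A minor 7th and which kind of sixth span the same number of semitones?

A minor seventh spans 10 semitones.
A sixth spanning 10 semitones is augmented (the major sixth is 9).

augmented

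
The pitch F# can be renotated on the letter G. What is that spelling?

F# is pitch class 6. The letter G alone is pitch class 7.
To reach pitch class 6 from G requires an offset of -1 semitone, i.e. flat: Gb.

Gb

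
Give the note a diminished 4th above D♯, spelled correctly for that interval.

D up a perfect fourth is G, so the target letter is G.
From D#, a diminished fourth is 4 semitones up: G.

G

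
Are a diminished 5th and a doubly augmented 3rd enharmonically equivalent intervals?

A diminished fifth spans 6 semitones; a doubly augmented third spans 6.
They are enharmonically equivalent.

Yes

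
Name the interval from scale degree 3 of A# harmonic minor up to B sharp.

major seventh

Scale degree 3 of A# harmonic minor is C#.
C# up to B#: letters C→B make it a seventh; 11 semitones makes it major.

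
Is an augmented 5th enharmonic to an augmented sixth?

An augmented fifth spans 8 semitones; an augmented sixth spans 10.
The spans differ, so they are not enharmonic equivalents.

No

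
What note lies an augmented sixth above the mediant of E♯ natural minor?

E##

The mediant of E# natural minor is G#.
An augmented sixth (10 semitones) above G# lands on the letter E, giving E##.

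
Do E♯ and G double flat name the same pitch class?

E# is pitch class 5; Gbb is pitch class 5.
All spellings map to pitch class 5, so they are enharmonically equivalent.

Yes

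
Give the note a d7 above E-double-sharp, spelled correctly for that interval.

D#

E up a major seventh is D#, so the target letter is D.
From E##, a diminished seventh is 9 semitones up: D#.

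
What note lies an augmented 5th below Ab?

Dbb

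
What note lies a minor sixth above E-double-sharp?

C##

E up a major sixth is C#, so the target letter is C.
From E##, a minor sixth is 8 semitones up: C##.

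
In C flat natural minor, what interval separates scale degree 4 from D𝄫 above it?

minor sixth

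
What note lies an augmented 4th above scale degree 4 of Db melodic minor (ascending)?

Scale degree 4 of Db melodic minor (ascending) is Gb.
An augmented fourth (6 semitones) above Gb lands on the letter C, giving C.

C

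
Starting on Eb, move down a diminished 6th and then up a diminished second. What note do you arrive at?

A diminished sixth down from Eb is G# (letter G, 7 semitones down).
A diminished second up from G# is Ab (letter A, 0 semitones up).

Ab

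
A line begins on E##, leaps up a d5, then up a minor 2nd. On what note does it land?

C#

A diminished fifth up from E## is B# (letter B, 6 semitones up).
A minor second up from B# is C# (letter C, 1 semitone up).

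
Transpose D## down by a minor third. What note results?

B##

A third below D lands on the letter B.
A minor third spans 3 semitones, so D## moves to pitch class 1. On the letter B that is B##.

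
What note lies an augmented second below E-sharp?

D

A second below E lands on the letter D.
An augmented second spans 3 semitones, so E# moves to pitch class 2. On the letter D that is D.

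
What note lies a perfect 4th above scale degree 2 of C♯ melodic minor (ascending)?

Scale degree 2 of C# melodic minor (ascending) is D#.
A perfect fourth (5 semitones) above D# lands on the letter G, giving G#.

G#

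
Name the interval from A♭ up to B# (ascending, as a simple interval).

doubly augmented second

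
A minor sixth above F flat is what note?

Dbb

A sixth above F lands on the letter D.
A minor sixth spans 8 semitones, so Fb moves to pitch class 0. On the letter D that is Dbb.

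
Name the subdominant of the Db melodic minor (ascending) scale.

Gb

The Db melodic minor (ascending) scale runs Db Eb Fb Gb Ab Bb C.
Degree 4 is Gb.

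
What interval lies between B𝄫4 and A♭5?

major seventh

Counting letters B–C–D–E–F–G–A gives a seventh.
Bbb→Ab = 11 semitones, exactly the major seventh.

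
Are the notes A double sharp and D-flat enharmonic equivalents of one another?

Two spellings are enharmonically equivalent only if they share a pitch class.
Here A## → 11, Db → 1; 1 ≠ 11, so they are not.

No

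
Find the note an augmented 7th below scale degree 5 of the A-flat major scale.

Fbb

Scale degree 5 of Ab major is Eb.
An augmented seventh (12 semitones) below Eb lands on the letter F, giving Fbb.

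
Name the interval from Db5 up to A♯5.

The letter names run D→A, a span of 4 letter steps, so the interval is some kind of fifth.
Db to A# is 9 semitones. A perfect fifth is 7, so 9 makes it doubly augmented.

doubly augmented fifth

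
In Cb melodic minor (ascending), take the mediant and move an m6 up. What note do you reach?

Cbb

The mediant of Cb melodic minor (ascending) is Ebb.
A minor sixth (8 semitones) above Ebb lands on the letter C, giving Cbb.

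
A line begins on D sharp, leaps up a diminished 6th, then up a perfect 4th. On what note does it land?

Eb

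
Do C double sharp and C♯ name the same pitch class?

C## is pitch class 2; C# is pitch class 1.
The pitch classes differ (2 vs. 1), so they are not enharmonic equivalents.

No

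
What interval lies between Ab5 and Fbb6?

The letter names run A→F, a span of 5 letter steps, so the interval is some kind of sixth.
Ab to Fbb is 7 semitones. A major sixth is 9, so 7 makes it diminished.

diminished sixth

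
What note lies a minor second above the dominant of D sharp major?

The dominant of D# major is A#.
A minor second (1 semitone) above A# lands on the letter B, giving B.

B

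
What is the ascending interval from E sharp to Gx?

major third

The letter names run E→G, a span of 2 letter steps, so the interval is some kind of third.
E# to G## is 4 semitones. A major third is 4, so 4 makes it major.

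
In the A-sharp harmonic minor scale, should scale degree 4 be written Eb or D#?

Each scale degree takes a distinct letter name. Degree 4 of a scale on A must use the letter D.
D# and Eb are enharmonically the same pitch, but only D# uses the letter D, so it is the correct spelling here.

D#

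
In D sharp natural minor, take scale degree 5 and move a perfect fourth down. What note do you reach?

E#

Scale degree 5 of D# natural minor is A#.
A perfect fourth (5 semitones) below A# lands on the letter E, giving E#.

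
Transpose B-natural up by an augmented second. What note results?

C##

B up a major second is C#, so the target letter is C.
From B, an augmented second is 3 semitones up: C##.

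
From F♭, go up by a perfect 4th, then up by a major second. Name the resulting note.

Cb

A perfect fourth up from Fb is Bbb (letter B, 5 semitones up).
A major second up from Bbb is Cb (letter C, 2 semitones up).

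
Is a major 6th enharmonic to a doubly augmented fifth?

A major sixth spans 9 semitones; a doubly augmented fifth spans 9.
They are enharmonically equivalent.

Yes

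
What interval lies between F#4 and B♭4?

diminished fourth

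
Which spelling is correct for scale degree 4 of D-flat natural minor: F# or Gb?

Each scale degree takes a distinct letter name. Degree 4 of a scale on D must use the letter G.
Gb and F# are enharmonically the same pitch, but only Gb uses the letter G, so it is the correct spelling here.

Gb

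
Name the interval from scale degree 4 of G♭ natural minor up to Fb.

Scale degree 4 of Gb natural minor is Cb.
Cb up to Fb: letters C→F make it a fourth; 5 semitones makes it perfect.

perfect fourth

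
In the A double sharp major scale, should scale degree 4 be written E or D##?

D##

Each scale degree takes a distinct letter name. Degree 4 of a scale on A must use the letter D.
D## and E are enharmonically the same pitch, but only D## uses the letter D, so it is the correct spelling here.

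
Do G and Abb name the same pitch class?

G is pitch class 7; Abb is pitch class 7.
All spellings map to pitch class 7, so they are enharmonically equivalent.

Yes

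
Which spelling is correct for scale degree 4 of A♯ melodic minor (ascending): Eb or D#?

Each scale degree takes a distinct letter name. Degree 4 of a scale on A must use the letter D.
D# and Eb are enharmonically the same pitch, but only D# uses the letter D, so it is the correct spelling here.

D#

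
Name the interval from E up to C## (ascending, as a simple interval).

Counting letters E–F–G–A–B–C gives a sixth.
E→C## = 10 semitones, 1 wider than the major sixth (9), so augmented.

augmented sixth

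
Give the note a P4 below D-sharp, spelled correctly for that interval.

A#

A fourth below D lands on the letter A.
A perfect fourth spans 5 semitones, so D# moves to pitch class 10. On the letter A that is A#.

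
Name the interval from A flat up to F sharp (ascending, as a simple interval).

augmented sixth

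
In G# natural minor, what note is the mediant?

Degree 3 takes the letter 2 steps above G, which is B.
In natural minor, degree 3 sits 3 semitones above the tonic. G# + 3 semitones is pitch class 11, spelled on B as B.

B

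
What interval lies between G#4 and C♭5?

Counting letters G–A–B–C gives a fourth.
G#→Cb = 3 semitones, 2 narrower than the perfect fourth (5), so doubly diminished.

doubly diminished fourth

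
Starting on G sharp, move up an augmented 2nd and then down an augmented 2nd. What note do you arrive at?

An augmented second up from G# is A## (letter A, 3 semitones up).
An augmented second down from A## is G# (letter G, 3 semitones down).

G#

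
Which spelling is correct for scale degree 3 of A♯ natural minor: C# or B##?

C#

Each scale degree takes a distinct letter name. Degree 3 of a scale on A must use the letter C.
C# and B## are enharmonically the same pitch, but only C# uses the letter C, so it is the correct spelling here.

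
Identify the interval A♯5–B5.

minor second

The letter names run A→B, a span of 1 letter step, so the interval is some kind of second.
A# to B is 1 semitone. A major second is 2, so 1 makes it minor.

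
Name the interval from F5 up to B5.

The letter names run F→B, a span of 3 letter steps, so the interval is some kind of fourth.
F to B is 6 semitones. A perfect fourth is 5, so 6 makes it augmented.

augmented fourth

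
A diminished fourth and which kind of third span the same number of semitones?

A diminished fourth spans 4 semitones.
A third spanning 4 semitones is major (the major third is 4).

major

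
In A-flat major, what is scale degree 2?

Bb

Degree 2 takes the letter 1 step above A, which is B.
In major, degree 2 sits 2 semitones above the tonic. Ab + 2 semitones is pitch class 10, spelled on B as Bb.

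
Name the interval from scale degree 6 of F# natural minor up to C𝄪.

Scale degree 6 of F# natural minor is D.
D up to C##: letters D→C make it a seventh; 12 semitones makes it augmented.

augmented seventh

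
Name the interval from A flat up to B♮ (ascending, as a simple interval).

augmented second

Counting letters A–B gives a second.
Ab→B = 3 semitones, 1 wider than the major second (2), so augmented.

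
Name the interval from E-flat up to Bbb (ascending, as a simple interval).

The letter names run E→B, a span of 4 letter steps, so the interval is some kind of fifth.
Eb to Bbb is 6 semitones. A perfect fifth is 7, so 6 makes it diminished.

diminished fifth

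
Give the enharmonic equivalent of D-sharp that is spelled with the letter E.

D# is pitch class 3. The letter E alone is pitch class 4.
To reach pitch class 3 from E requires an offset of -1 semitone, i.e. flat: Eb.

Eb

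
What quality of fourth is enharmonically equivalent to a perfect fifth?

doubly augmented

A perfect fifth spans 7 semitones.
A fourth spanning 7 semitones is doubly augmented (the perfect fourth is 5).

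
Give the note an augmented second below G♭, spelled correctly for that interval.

Fbb

G down a major second is F, so the target letter is F.
From Gb, an augmented second is 3 semitones down: Fbb.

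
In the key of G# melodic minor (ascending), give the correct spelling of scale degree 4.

C#

Degree 4 takes the letter 3 steps above G, which is C.
In melodic minor (ascending), degree 4 sits 5 semitones above the tonic. G# + 5 semitones is pitch class 1, spelled on C as C#.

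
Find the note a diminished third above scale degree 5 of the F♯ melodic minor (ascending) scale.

Eb

Scale degree 5 of F# melodic minor (ascending) is C#.
A diminished third (2 semitones) above C# lands on the letter E, giving Eb.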